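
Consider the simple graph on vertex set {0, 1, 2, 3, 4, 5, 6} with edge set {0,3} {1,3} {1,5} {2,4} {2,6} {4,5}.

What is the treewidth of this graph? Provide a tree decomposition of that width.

Each bag holds 2 vertices, so the decomposition has width 1, which upper-bounds the treewidth. Since G has at least one edge (e.g. 0–3), it is not an edgeless graph, so tw(G) ≥ 1. Combining the bounds, tw(G) = 1.

Treewidth 1.
One such decomposition:
Bags: B1 = {0, 3}  B2 = {1, 3}  B3 = {1, 5}  B4 = {4, 5}  B5 = {2, 4}  B6 = {2, 6}
Tree: B1–B2, B2–B3, B3–B4, B4–B5, B5–B6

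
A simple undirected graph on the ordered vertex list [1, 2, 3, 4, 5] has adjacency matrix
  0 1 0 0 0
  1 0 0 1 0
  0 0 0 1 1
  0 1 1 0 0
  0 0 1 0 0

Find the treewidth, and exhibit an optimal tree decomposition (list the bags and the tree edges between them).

Every bag has size at most 2, so the width is 2 − 1 = 1 and tw(G) ≤ 1. G has an edge, so its treewidth is at least 1. The upper and lower bounds meet at 1, so that is the treewidth.

Treewidth 1.
Bags: B1 = {3, 4}  B2 = {2, 4}  B3 = {3, 5}  B4 = {1, 2}
Tree: B1–B2, B1–B3, B2–B4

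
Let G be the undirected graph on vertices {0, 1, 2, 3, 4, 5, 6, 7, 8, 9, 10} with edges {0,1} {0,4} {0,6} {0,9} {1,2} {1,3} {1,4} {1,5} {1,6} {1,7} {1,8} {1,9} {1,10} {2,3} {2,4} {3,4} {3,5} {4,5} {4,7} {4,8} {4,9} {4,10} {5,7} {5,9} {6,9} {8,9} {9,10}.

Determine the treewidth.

A width-3 tree decomposition is:
Bags: B1 = {1, 4, 5, 9}  B2 = {1, 4, 5, 7}  B3 = {0, 1, 4, 9}  B4 = {1, 4, 9, 10}  B5 = {1, 4, 8, 9}  B6 = {1, 3, 4, 5}  B7 = {0, 1, 6, 9}  B8 = {1, 2, 3, 4}
Tree: B1–B2, B1–B3, B1–B4, B4–B5, B1–B6, B3–B7, B6–B8
The largest bag has 4 vertices, giving width 3; this decomposition certifies tw(G) ≤ 3. For the lower bound, the 4 vertices {0, 1, 4, 9} are pairwise adjacent, and any tree decomposition puts a clique entirely inside one bag — forcing width ≥ 3. The upper and lower bounds meet at 3, so that is the treewidth.

3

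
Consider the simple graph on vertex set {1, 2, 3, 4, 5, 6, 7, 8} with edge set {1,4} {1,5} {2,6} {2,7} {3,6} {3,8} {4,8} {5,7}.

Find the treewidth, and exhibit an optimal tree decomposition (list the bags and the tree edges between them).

Each bag holds 3 vertices, so the decomposition has width 2, which upper-bounds the treewidth. For the lower bound, G contains the cycle 8–4–1–5–7–2–6–3–8, so G is not a forest; only forests have treewidth ≤ 1, hence tw(G) ≥ 2. Therefore the treewidth is 2.

Treewidth 2.
Bags: B1 = {1, 4, 8}  B2 = {1, 5, 8}  B3 = {5, 7, 8}  B4 = {2, 7, 8}  B5 = {2, 6, 8}  B6 = {3, 6, 8}
Tree: B1–B2, B2–B3, B3–B4, B4–B5, B5–B6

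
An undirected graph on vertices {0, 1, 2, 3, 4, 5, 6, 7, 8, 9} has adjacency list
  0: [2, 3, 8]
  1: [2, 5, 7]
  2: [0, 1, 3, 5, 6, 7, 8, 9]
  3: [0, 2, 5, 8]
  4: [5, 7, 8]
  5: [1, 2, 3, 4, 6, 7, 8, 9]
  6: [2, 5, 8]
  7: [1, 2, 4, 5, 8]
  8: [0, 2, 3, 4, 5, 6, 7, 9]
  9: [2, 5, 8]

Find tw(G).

3

A width-3 tree decomposition is:
Bags: B1 = {2, 5, 7, 8}  B2 = {2, 5, 8, 9}  B3 = {1, 2, 5, 7}  B4 = {2, 3, 5, 8}  B5 = {0, 2, 3, 8}  B6 = {2, 5, 6, 8}  B7 = {4, 5, 7, 8}
Tree: B1–B2, B1–B3, B1–B4, B4–B5, B1–B6, B1–B7
Each bag holds 4 vertices, so the decomposition has width 3, which upper-bounds the treewidth. For the lower bound, the 4 vertices {0, 2, 3, 8} are pairwise adjacent, and any tree decomposition puts a clique entirely inside one bag — forcing width ≥ 3. Combining the bounds, tw(G) = 3.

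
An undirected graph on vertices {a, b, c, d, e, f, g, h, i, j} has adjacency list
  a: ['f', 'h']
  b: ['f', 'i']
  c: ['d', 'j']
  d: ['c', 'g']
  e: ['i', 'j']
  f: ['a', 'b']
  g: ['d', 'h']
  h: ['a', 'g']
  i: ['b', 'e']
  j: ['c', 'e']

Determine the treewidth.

A width-2 tree decomposition is:
Bags: B1 = {c, d, j}  B2 = {d, e, j}  B3 = {d, e, i}  B4 = {b, d, i}  B5 = {b, d, f}  B6 = {a, d, f}  B7 = {a, d, h}  B8 = {d, g, h}
Tree: B1–B2, B2–B3, B3–B4, B4–B5, B5–B6, B6–B7, B7–B8
The largest bag has 3 vertices, giving width 2; this decomposition certifies tw(G) ≤ 2. For the lower bound, G contains the cycle d–c–j–e–i–b–f–a–h–g–d, so G is not a forest; only forests have treewidth ≤ 1, hence tw(G) ≥ 2. Hence tw(G) = 2 exactly.

2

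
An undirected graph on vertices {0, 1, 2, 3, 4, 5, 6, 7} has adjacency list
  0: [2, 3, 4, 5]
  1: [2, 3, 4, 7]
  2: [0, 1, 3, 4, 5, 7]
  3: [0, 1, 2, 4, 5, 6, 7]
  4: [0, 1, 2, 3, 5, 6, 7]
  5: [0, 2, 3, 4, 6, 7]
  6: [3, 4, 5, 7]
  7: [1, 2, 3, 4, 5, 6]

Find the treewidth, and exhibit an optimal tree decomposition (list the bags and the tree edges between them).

Treewidth 4.
Bags: B1 = {2, 3, 4, 5, 7}  B2 = {0, 2, 3, 4, 5}  B3 = {3, 4, 5, 6, 7}  B4 = {1, 2, 3, 4, 7}
Tree: B1–B2, B1–B3, B1–B4

The largest bag has 5 vertices, giving width 4; this decomposition certifies tw(G) ≤ 4. On the other hand G contains the 5-clique {1, 2, 3, 4, 7}. A clique must lie in a single bag of any decomposition, so no decomposition can have width below 4. Hence tw(G) = 4 exactly.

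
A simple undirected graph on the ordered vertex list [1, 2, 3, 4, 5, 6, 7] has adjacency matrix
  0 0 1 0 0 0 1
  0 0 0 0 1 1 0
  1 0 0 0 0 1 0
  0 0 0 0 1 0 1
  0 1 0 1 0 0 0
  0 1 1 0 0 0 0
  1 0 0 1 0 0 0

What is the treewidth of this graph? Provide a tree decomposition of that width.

Treewidth 2.
Bags: B1 = {2, 3, 6}  B2 = {2, 3, 5}  B3 = {3, 4, 5}  B4 = {3, 4, 7}  B5 = {1, 3, 7}
Tree: B1–B2, B2–B3, B3–B4, B4–B5

The largest bag has 3 vertices, giving width 2; this decomposition certifies tw(G) ≤ 2. The edges 3–6–2–5–4–7–1–3 form a cycle, so G is not a tree and its treewidth is at least 2. Combining the bounds, tw(G) = 2.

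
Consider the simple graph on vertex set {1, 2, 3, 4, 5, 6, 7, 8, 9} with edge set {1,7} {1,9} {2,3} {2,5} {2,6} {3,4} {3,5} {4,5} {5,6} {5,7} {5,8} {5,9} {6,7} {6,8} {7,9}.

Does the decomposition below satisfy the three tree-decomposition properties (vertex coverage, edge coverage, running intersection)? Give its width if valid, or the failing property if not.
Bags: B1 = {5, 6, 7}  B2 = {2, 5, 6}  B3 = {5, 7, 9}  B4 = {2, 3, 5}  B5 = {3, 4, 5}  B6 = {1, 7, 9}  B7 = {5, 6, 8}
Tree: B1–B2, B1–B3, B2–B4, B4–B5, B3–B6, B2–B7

Yes; width 2.

Every vertex of G appears in some bag (union = {1, 2, 3, 4, 5, 6, 7, 8, 9}); every edge is covered by a bag; and for each vertex v the set of bags containing v is connected in the bag tree. The decomposition is therefore valid. The largest bag has 3 vertices, so the width is 2.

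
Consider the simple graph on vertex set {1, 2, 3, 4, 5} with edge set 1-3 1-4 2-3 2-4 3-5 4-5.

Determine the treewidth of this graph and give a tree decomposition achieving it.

Treewidth 2.
One optimal decomposition is:
Bags: B1 = {2, 3, 4}  B2 = {1, 3, 4}  B3 = {3, 4, 5}
Tree: B1–B2, B2–B3

The largest bag has 3 vertices, giving width 2; this decomposition certifies tw(G) ≤ 2. Since 2–3–1–4–2 is a cycle in G, G is not acyclic. Forests are exactly the graphs of treewidth ≤ 1, so tw(G) ≥ 2. The upper and lower bounds meet at 2, so that is the treewidth.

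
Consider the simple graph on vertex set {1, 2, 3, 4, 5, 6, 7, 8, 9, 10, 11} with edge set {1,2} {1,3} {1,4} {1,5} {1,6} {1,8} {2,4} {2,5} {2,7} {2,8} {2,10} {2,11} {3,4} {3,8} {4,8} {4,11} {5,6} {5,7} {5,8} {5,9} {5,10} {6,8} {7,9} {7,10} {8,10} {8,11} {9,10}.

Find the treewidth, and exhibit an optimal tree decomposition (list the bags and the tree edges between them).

Treewidth 3.
One optimal decomposition is:
Bags: B1 = {1, 3, 4, 8}  B2 = {1, 2, 4, 8}  B3 = {1, 2, 5, 8}  B4 = {1, 5, 6, 8}  B5 = {2, 5, 8, 10}  B6 = {2, 5, 7, 10}  B7 = {2, 4, 8, 11}  B8 = {5, 7, 9, 10}
Tree: B1–B2, B2–B3, B3–B4, B3–B5, B5–B6, B2–B7, B6–B8

The largest bag has 4 vertices, giving width 3; this decomposition certifies tw(G) ≤ 3. On the other hand G contains the 4-clique {1, 2, 4, 8}. A clique must lie in a single bag of any decomposition, so no decomposition can have width below 3. The upper and lower bounds meet at 3, so that is the treewidth.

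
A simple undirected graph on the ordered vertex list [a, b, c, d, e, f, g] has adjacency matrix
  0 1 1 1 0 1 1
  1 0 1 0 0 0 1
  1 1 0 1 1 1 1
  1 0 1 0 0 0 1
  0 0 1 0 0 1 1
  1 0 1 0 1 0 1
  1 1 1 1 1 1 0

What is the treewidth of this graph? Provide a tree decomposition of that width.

Treewidth 3.
One optimal decomposition is:
Bags: B1 = {c, e, f, g}  B2 = {a, c, f, g}  B3 = {a, b, c, g}  B4 = {a, c, d, g}
Tree: B1–B2, B2–B3, B3–B4

The largest bag has 4 vertices, giving width 3; this decomposition certifies tw(G) ≤ 3. Conversely, {c, e, f, g} is a clique of size 4, and the vertices of any clique must share a bag in every tree decomposition; so some bag has ≥ 4 vertices and tw(G) ≥ 3. Combining the bounds, tw(G) = 3.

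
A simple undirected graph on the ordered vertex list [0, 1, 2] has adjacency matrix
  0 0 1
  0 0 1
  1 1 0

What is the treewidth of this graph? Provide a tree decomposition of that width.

Treewidth 1.
Bags: B1 = {0, 2}  B2 = {1, 2}
Tree: B1–B2

Every bag has size at most 2, so the width is 2 − 1 = 1 and tw(G) ≤ 1. G has an edge, so its treewidth is at least 1. Therefore the treewidth is 1.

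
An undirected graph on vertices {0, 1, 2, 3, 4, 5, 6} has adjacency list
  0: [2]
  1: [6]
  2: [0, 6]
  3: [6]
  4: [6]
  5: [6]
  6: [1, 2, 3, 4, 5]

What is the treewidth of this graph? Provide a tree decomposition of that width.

Treewidth 1.
Bags: B1 = {4, 6}  B2 = {5, 6}  B3 = {1, 6}  B4 = {2, 6}  B5 = {3, 6}  B6 = {0, 2}
Tree: B1–B2, B1–B3, B2–B4, B1–B5, B4–B6

Every bag has size at most 2, so the width is 2 − 1 = 1 and tw(G) ≤ 1. Any graph with an edge has treewidth ≥ 1, and G has the edge 4–6. Combining the bounds, tw(G) = 1.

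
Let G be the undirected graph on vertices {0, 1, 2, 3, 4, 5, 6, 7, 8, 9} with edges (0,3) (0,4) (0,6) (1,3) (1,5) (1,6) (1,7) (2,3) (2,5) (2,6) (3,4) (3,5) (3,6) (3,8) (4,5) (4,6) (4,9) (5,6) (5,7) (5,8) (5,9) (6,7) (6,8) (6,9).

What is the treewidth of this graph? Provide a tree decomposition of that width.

Treewidth 3.
Bags: B1 = {3, 4, 5, 6}  B2 = {1, 3, 5, 6}  B3 = {1, 5, 6, 7}  B4 = {0, 3, 4, 6}  B5 = {2, 3, 5, 6}  B6 = {3, 5, 6, 8}  B7 = {4, 5, 6, 9}
Tree: B1–B2, B2–B3, B1–B4, B1–B5, B1–B6, B1–B7

Every bag has size at most 4, so the width is 4 − 1 = 3 and tw(G) ≤ 3. Conversely, {0, 3, 4, 6} is a clique of size 4, and the vertices of any clique must share a bag in every tree decomposition; so some bag has ≥ 4 vertices and tw(G) ≥ 3. Hence tw(G) = 3 exactly.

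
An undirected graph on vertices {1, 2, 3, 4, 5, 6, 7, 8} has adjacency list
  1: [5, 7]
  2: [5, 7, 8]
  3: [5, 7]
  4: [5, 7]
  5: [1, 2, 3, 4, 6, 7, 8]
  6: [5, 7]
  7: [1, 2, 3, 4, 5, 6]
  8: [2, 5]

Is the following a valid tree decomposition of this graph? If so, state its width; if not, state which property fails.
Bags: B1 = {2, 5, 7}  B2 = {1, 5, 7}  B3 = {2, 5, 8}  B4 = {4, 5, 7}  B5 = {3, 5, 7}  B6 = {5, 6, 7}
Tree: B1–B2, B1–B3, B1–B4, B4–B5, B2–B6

Yes; width 2.

Checking the three conditions: (i) the bags cover all of {1, 2, 3, 4, 5, 6, 7, 8}; (ii) for each edge, some bag contains both endpoints; (iii) the bags containing any fixed vertex form a subtree. All hold, so the decomposition is valid with width 3 − 1 = 2.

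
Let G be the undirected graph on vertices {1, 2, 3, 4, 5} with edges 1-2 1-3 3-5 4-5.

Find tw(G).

1

A width-1 tree decomposition is:
Bags: B1 = {1, 2}  B2 = {1, 3}  B3 = {3, 5}  B4 = {4, 5}
Tree: B1–B2, B2–B3, B3–B4
Every bag has size at most 2, so the width is 2 − 1 = 1 and tw(G) ≤ 1. Any graph with an edge has treewidth ≥ 1, and G has the edge 2–1. The upper and lower bounds meet at 1, so that is the treewidth.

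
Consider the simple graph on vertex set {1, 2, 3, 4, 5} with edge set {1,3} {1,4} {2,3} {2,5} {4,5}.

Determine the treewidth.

2

A width-2 tree decomposition is:
Bags: B1 = {1, 3, 4}  B2 = {2, 3, 4}  B3 = {2, 4, 5}
Tree: B1–B2, B2–B3
Each bag holds 3 vertices, so the decomposition has width 2, which upper-bounds the treewidth. Since 4–1–3–2–5–4 is a cycle in G, G is not acyclic. Forests are exactly the graphs of treewidth ≤ 1, so tw(G) ≥ 2. Hence tw(G) = 2 exactly.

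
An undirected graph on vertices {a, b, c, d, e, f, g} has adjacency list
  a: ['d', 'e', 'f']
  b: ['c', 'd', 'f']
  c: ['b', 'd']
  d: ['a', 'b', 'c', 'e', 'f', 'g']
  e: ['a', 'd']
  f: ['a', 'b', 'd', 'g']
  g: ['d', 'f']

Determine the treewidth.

A width-2 tree decomposition is:
Bags: B1 = {a, d, e}  B2 = {a, d, f}  B3 = {b, d, f}  B4 = {d, f, g}  B5 = {b, c, d}
Tree: B1–B2, B2–B3, B3–B4, B3–B5
Each bag holds 3 vertices, so the decomposition has width 2, which upper-bounds the treewidth. Conversely, {a, d, e} is a clique of size 3, and the vertices of any clique must share a bag in every tree decomposition; so some bag has ≥ 3 vertices and tw(G) ≥ 2. The upper and lower bounds meet at 2, so that is the treewidth.

2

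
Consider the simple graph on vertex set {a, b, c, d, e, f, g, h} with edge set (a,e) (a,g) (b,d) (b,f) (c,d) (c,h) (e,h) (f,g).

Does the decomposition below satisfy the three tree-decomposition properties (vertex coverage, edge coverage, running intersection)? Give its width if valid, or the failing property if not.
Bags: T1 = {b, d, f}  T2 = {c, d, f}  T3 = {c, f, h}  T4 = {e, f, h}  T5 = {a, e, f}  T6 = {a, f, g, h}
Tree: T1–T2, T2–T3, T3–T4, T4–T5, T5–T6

A tree decomposition must satisfy three properties: every vertex lies in some bag; for every edge, both endpoints lie together in some bag; and for every vertex, the bags containing it form a connected subtree. Here bags containing vertex h are not connected in the tree, so the decomposition is invalid.

No — bags containing vertex h are not connected in the tree.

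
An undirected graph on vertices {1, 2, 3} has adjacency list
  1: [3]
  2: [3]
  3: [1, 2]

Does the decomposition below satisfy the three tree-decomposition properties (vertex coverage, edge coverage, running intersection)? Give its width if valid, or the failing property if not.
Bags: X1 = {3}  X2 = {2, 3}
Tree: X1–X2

A tree decomposition must satisfy three properties: every vertex lies in some bag; for every edge, both endpoints lie together in some bag; and for every vertex, the bags containing it form a connected subtree. Here vertex 1 appears in no bag, so the decomposition is invalid.

No — vertex 1 appears in no bag.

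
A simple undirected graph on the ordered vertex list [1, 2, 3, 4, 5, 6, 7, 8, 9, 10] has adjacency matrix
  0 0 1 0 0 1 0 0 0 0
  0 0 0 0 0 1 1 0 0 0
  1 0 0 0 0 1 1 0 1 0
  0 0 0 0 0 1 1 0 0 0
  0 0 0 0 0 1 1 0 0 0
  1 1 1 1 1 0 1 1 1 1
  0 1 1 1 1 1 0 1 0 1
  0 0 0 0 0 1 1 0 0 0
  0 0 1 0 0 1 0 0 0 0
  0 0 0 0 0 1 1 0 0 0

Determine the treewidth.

A width-2 tree decomposition is:
Bags: B1 = {3, 6, 9}  B2 = {1, 3, 6}  B3 = {3, 6, 7}  B4 = {6, 7, 8}  B5 = {6, 7, 10}  B6 = {4, 6, 7}  B7 = {2, 6, 7}  B8 = {5, 6, 7}
Tree: B1–B2, B2–B3, B3–B4, B3–B5, B4–B6, B6–B7, B3–B8
The largest bag has 3 vertices, giving width 2; this decomposition certifies tw(G) ≤ 2. For the lower bound, the 3 vertices {1, 3, 6} are pairwise adjacent, and any tree decomposition puts a clique entirely inside one bag — forcing width ≥ 2. Hence tw(G) = 2 exactly.

2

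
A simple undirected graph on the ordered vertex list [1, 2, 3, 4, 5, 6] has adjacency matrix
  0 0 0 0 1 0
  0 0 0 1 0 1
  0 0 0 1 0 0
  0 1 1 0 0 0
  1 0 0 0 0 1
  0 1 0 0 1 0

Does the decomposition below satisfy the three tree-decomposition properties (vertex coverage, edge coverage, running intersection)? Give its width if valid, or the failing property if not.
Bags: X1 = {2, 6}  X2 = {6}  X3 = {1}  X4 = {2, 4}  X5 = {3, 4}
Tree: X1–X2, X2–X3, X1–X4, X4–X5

A tree decomposition must satisfy three properties: every vertex lies in some bag; for every edge, both endpoints lie together in some bag; and for every vertex, the bags containing it form a connected subtree. Here vertex 5 appears in no bag, so the decomposition is invalid.

No — vertex 5 appears in no bag.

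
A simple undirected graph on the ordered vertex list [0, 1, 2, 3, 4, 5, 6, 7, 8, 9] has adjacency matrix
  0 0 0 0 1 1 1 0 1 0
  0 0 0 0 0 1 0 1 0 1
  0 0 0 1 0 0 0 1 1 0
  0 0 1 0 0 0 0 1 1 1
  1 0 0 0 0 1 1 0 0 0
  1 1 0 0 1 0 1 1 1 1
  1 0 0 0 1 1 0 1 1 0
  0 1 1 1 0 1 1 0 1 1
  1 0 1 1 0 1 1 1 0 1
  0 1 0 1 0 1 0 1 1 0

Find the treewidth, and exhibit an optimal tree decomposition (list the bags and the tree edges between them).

Treewidth 3.
One optimal decomposition is:
Bags: B1 = {5, 6, 7, 8}  B2 = {5, 7, 8, 9}  B3 = {0, 5, 6, 8}  B4 = {3, 7, 8, 9}  B5 = {0, 4, 5, 6}  B6 = {1, 5, 7, 9}  B7 = {2, 3, 7, 8}
Tree: B1–B2, B1–B3, B2–B4, B3–B5, B2–B6, B4–B7

Each bag holds 4 vertices, so the decomposition has width 3, which upper-bounds the treewidth. Conversely, {2, 3, 7, 8} is a clique of size 4, and the vertices of any clique must share a bag in every tree decomposition; so some bag has ≥ 4 vertices and tw(G) ≥ 3. Hence tw(G) = 3 exactly.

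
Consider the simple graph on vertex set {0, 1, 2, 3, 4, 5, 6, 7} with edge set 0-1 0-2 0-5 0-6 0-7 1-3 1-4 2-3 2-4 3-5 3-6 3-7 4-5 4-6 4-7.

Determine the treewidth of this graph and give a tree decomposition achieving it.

Treewidth 3.
One optimal decomposition is:
Bags: B1 = {0, 2, 3, 4}  B2 = {0, 3, 4, 7}  B3 = {0, 3, 4, 5}  B4 = {0, 3, 4, 6}  B5 = {0, 1, 3, 4}
Tree: B1–B2, B2–B3, B3–B4, B4–B5

Every bag has size at most 4, so the width is 4 − 1 = 3 and tw(G) ≤ 3. For the lower bound: the 4 vertex sets {2,3}, {4,7}, {0}, {5} are disjoint, each induces a connected subgraph, and every pair is joined by at least one edge of G. Contracting each set to a single vertex therefore yields K_{4} as a minor, and since treewidth is minor-monotone, tw(G) ≥ tw(K_{4}) = 3. The upper and lower bounds meet at 3, so that is the treewidth.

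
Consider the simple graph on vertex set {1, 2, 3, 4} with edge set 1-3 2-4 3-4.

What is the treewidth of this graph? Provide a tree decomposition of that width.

Every bag has size at most 2, so the width is 2 − 1 = 1 and tw(G) ≤ 1. Since G has at least one edge (e.g. 1–3), it is not an edgeless graph, so tw(G) ≥ 1. Therefore the treewidth is 1.

Treewidth 1.
One such decomposition:
Bags: B1 = {1, 3}  B2 = {3, 4}  B3 = {2, 4}
Tree: B1–B2, B2–B3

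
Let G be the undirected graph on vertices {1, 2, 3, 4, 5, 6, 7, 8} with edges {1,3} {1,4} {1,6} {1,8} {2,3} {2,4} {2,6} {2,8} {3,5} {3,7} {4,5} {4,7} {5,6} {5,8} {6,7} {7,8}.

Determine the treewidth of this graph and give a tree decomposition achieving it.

Every bag has size at most 5, so the width is 5 − 1 = 4 and tw(G) ≤ 4. For the lower bound: the 5 vertex sets {1,4}, {6,7}, {2,3}, {5}, {8} are disjoint, each induces a connected subgraph, and every pair is joined by at least one edge of G. Contracting each set to a single vertex therefore yields K_{5} as a minor, and since treewidth is minor-monotone, tw(G) ≥ tw(K_{5}) = 4. Therefore the treewidth is 4.

Treewidth 4.
One such decomposition:
Bags: B1 = {1, 2, 4, 5, 7}  B2 = {1, 2, 5, 6, 7}  B3 = {1, 2, 3, 5, 7}  B4 = {1, 2, 5, 7, 8}
Tree: B1–B2, B2–B3, B3–B4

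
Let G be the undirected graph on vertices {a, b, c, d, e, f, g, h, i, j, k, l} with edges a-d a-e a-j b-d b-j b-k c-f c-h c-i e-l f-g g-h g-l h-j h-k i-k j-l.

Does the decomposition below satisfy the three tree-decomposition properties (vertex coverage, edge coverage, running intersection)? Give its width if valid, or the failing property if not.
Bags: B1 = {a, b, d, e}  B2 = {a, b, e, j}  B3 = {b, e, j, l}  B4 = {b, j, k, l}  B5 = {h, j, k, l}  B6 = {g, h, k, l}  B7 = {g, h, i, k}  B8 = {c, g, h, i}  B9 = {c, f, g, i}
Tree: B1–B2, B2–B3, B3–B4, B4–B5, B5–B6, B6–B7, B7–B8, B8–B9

Checking the three conditions: (i) the bags cover all of {a, b, c, d, e, f, g, h, i, j, k, l}; (ii) for each edge, some bag contains both endpoints; (iii) the bags containing any fixed vertex form a subtree. All hold, so the decomposition is valid with width 4 − 1 = 3.

Yes; width 3.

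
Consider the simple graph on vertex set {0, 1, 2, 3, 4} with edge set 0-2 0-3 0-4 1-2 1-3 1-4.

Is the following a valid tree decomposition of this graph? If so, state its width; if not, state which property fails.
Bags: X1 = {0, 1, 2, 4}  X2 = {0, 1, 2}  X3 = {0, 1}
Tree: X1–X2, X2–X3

No — vertex 3 appears in no bag.

A tree decomposition must satisfy three properties: every vertex lies in some bag; for every edge, both endpoints lie together in some bag; and for every vertex, the bags containing it form a connected subtree. Here vertex 3 appears in no bag, so the decomposition is invalid.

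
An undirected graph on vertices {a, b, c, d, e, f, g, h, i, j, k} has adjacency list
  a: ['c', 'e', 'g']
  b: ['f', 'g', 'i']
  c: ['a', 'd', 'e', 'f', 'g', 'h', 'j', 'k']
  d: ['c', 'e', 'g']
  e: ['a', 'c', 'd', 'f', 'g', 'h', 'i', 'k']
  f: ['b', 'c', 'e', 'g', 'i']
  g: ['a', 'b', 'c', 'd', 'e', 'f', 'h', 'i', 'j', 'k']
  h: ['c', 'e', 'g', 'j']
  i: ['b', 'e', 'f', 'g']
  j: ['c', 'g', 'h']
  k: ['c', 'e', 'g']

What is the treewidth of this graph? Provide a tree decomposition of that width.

Treewidth 3.
Bags: B1 = {c, d, e, g}  B2 = {c, e, g, h}  B3 = {c, e, f, g}  B4 = {e, f, g, i}  B5 = {b, f, g, i}  B6 = {c, g, h, j}  B7 = {c, e, g, k}  B8 = {a, c, e, g}
Tree: B1–B2, B1–B3, B3–B4, B4–B5, B2–B6, B2–B7, B7–B8

The largest bag has 4 vertices, giving width 3; this decomposition certifies tw(G) ≤ 3. On the other hand G contains the 4-clique {c, g, h, j}. A clique must lie in a single bag of any decomposition, so no decomposition can have width below 3. Therefore the treewidth is 3.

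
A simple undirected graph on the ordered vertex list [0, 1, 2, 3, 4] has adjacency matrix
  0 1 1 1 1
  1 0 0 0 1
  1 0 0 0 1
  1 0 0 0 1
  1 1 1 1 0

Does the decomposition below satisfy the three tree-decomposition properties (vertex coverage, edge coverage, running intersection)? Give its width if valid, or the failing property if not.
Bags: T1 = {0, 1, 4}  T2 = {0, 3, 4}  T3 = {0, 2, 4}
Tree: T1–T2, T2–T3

Every vertex of G appears in some bag (union = {0, 1, 2, 3, 4}); every edge is covered by a bag; and for each vertex v the set of bags containing v is connected in the bag tree. The decomposition is therefore valid. The largest bag has 3 vertices, so the width is 2.

Yes; width 2.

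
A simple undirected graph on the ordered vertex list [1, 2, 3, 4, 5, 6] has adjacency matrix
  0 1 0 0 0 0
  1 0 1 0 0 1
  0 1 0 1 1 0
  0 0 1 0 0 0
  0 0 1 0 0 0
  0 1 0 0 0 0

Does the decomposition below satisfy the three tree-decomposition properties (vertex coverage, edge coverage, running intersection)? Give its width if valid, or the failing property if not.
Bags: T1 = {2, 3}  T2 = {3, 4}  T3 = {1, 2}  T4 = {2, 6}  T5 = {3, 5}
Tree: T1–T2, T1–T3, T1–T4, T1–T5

Vertex coverage: the bags together contain {1, 2, 3, 4, 5, 6}, the full vertex set. Edge coverage: each edge of G has both endpoints in at least one bag. Running intersection: for every vertex, the bags containing it form a connected subtree. All three properties hold, so this is a valid tree decomposition of width max|bag| − 1 = 1, and hence tw(G) ≤ 1.

Yes; width 1.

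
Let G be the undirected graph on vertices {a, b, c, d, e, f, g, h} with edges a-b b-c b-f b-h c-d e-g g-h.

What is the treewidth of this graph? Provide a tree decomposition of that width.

Treewidth 1.
One optimal decomposition is:
Bags: B1 = {b, h}  B2 = {b, f}  B3 = {g, h}  B4 = {a, b}  B5 = {b, c}  B6 = {c, d}  B7 = {e, g}
Tree: B1–B2, B1–B3, B1–B4, B1–B5, B5–B6, B3–B7

Each bag holds 2 vertices, so the decomposition has width 1, which upper-bounds the treewidth. Any graph with an edge has treewidth ≥ 1, and G has the edge b–h. Therefore the treewidth is 1.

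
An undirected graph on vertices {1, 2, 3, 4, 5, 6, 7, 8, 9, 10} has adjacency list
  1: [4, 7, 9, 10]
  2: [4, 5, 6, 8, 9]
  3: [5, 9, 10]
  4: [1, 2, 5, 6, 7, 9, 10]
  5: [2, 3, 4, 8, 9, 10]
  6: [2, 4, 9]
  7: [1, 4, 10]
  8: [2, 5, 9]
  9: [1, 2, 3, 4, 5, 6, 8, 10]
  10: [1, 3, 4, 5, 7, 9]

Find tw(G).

3

A width-3 tree decomposition is:
Bags: B1 = {2, 4, 5, 9}  B2 = {4, 5, 9, 10}  B3 = {2, 5, 8, 9}  B4 = {3, 5, 9, 10}  B5 = {1, 4, 9, 10}  B6 = {2, 4, 6, 9}  B7 = {1, 4, 7, 10}
Tree: B1–B2, B1–B3, B2–B4, B2–B5, B1–B6, B5–B7
Every bag has size at most 4, so the width is 4 − 1 = 3 and tw(G) ≤ 3. On the other hand G contains the 4-clique {2, 5, 8, 9}. A clique must lie in a single bag of any decomposition, so no decomposition can have width below 3. Combining the bounds, tw(G) = 3.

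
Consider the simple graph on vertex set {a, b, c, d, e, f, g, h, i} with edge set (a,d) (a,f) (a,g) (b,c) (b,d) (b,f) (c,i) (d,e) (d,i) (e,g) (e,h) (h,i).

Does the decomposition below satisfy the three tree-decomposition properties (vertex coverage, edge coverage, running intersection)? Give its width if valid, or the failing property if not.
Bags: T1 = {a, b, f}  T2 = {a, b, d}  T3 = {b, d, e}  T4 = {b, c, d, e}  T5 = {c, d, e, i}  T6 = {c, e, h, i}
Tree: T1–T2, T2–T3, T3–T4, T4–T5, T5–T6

A tree decomposition must satisfy three properties: every vertex lies in some bag; for every edge, both endpoints lie together in some bag; and for every vertex, the bags containing it form a connected subtree. Here vertex g appears in no bag, so the decomposition is invalid.

No — vertex g appears in no bag.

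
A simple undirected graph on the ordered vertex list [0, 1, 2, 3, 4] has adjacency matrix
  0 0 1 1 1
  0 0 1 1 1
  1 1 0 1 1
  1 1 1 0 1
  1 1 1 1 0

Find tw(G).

A width-3 tree decomposition is:
Bags: B1 = {1, 2, 3, 4}  B2 = {0, 2, 3, 4}
Tree: B1–B2
The largest bag has 4 vertices, giving width 3; this decomposition certifies tw(G) ≤ 3. For the lower bound, the 4 vertices {0, 2, 3, 4} are pairwise adjacent, and any tree decomposition puts a clique entirely inside one bag — forcing width ≥ 3. Hence tw(G) = 3 exactly.

3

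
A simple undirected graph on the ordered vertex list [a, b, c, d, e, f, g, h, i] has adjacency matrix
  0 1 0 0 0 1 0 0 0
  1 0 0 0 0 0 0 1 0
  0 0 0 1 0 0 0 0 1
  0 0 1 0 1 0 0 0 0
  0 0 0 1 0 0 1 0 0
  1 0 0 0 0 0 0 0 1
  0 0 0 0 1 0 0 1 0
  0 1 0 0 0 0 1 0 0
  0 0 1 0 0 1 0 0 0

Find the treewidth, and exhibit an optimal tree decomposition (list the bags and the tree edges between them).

Every bag has size at most 3, so the width is 3 − 1 = 2 and tw(G) ≤ 2. The edges b–h–g–e–d–c–i–f–a–b form a cycle, so G is not a tree and its treewidth is at least 2. Hence tw(G) = 2 exactly.

Treewidth 2.
Bags: B1 = {b, g, h}  B2 = {b, e, g}  B3 = {b, d, e}  B4 = {b, c, d}  B5 = {b, c, i}  B6 = {b, f, i}  B7 = {a, b, f}
Tree: B1–B2, B2–B3, B3–B4, B4–B5, B5–B6, B6–B7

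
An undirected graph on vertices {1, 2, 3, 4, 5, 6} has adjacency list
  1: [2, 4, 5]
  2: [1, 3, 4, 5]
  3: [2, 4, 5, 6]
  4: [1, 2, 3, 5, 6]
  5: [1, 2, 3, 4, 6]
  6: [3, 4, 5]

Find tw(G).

3

A width-3 tree decomposition is:
Bags: B1 = {2, 3, 4, 5}  B2 = {3, 4, 5, 6}  B3 = {1, 2, 4, 5}
Tree: B1–B2, B1–B3
Each bag holds 4 vertices, so the decomposition has width 3, which upper-bounds the treewidth. Conversely, {1, 2, 4, 5} is a clique of size 4, and the vertices of any clique must share a bag in every tree decomposition; so some bag has ≥ 4 vertices and tw(G) ≥ 3. Therefore the treewidth is 3.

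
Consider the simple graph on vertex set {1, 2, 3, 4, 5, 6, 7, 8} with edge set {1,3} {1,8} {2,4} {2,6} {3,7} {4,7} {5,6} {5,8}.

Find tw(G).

A width-2 tree decomposition is:
Bags: B1 = {3, 4, 7}  B2 = {2, 3, 4}  B3 = {2, 3, 6}  B4 = {3, 5, 6}  B5 = {3, 5, 8}  B6 = {1, 3, 8}
Tree: B1–B2, B2–B3, B3–B4, B4–B5, B5–B6
The largest bag has 3 vertices, giving width 2; this decomposition certifies tw(G) ≤ 2. Since 3–7–4–2–6–5–8–1–3 is a cycle in G, G is not acyclic. Forests are exactly the graphs of treewidth ≤ 1, so tw(G) ≥ 2. Hence tw(G) = 2 exactly.

2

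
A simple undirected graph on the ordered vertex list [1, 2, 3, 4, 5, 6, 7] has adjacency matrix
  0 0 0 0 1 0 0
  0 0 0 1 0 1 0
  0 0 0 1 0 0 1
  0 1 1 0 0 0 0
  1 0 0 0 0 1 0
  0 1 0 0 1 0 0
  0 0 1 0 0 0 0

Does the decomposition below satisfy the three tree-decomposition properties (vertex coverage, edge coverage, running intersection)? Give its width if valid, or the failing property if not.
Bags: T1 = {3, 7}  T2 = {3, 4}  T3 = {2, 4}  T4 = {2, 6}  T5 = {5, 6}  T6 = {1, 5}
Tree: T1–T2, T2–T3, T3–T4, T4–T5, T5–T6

Yes; width 1.

Checking the three conditions: (i) the bags cover all of {1, 2, 3, 4, 5, 6, 7}; (ii) for each edge, some bag contains both endpoints; (iii) the bags containing any fixed vertex form a subtree. All hold, so the decomposition is valid with width 2 − 1 = 1.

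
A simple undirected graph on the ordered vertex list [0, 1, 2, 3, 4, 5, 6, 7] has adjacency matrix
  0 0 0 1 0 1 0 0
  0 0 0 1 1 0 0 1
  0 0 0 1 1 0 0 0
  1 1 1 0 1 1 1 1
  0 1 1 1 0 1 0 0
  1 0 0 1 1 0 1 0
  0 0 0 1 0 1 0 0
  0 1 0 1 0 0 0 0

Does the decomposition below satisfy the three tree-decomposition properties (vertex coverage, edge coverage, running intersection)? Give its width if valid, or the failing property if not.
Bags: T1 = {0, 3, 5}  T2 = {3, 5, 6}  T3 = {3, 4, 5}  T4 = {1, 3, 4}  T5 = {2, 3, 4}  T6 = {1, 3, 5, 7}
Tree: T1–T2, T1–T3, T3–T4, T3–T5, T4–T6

A tree decomposition must satisfy three properties: every vertex lies in some bag; for every edge, both endpoints lie together in some bag; and for every vertex, the bags containing it form a connected subtree. Here bags containing vertex 5 are not connected in the tree, so the decomposition is invalid.

No — bags containing vertex 5 are not connected in the tree.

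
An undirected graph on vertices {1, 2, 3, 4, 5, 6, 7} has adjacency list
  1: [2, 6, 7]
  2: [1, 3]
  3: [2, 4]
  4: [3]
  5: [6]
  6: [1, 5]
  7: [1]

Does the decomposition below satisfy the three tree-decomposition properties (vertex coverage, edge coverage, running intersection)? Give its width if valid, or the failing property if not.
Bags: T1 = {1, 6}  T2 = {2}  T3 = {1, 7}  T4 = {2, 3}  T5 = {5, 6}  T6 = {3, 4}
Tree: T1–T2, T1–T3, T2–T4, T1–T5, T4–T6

No — edge (1,2) lies in no bag.

A tree decomposition must satisfy three properties: every vertex lies in some bag; for every edge, both endpoints lie together in some bag; and for every vertex, the bags containing it form a connected subtree. Here edge (1,2) lies in no bag, so the decomposition is invalid.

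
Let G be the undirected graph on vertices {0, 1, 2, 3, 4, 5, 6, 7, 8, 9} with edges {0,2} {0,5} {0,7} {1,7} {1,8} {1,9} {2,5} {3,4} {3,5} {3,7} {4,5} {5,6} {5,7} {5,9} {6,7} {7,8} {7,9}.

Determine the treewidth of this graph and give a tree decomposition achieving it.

Treewidth 2.
One optimal decomposition is:
Bags: B1 = {0, 5, 7}  B2 = {5, 7, 9}  B3 = {0, 2, 5}  B4 = {5, 6, 7}  B5 = {1, 7, 9}  B6 = {1, 7, 8}  B7 = {3, 5, 7}  B8 = {3, 4, 5}
Tree: B1–B2, B1–B3, B1–B4, B2–B5, B5–B6, B4–B7, B7–B8

Each bag holds 3 vertices, so the decomposition has width 2, which upper-bounds the treewidth. For the lower bound, the 3 vertices {1, 7, 8} are pairwise adjacent, and any tree decomposition puts a clique entirely inside one bag — forcing width ≥ 2. The upper and lower bounds meet at 2, so that is the treewidth.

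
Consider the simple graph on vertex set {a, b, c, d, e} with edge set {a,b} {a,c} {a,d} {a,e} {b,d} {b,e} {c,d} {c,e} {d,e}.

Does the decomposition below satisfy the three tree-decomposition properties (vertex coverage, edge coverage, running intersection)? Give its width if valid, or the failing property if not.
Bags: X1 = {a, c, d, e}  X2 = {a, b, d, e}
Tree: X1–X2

Every vertex of G appears in some bag (union = {a, b, c, d, e}); every edge is covered by a bag; and for each vertex v the set of bags containing v is connected in the bag tree. The decomposition is therefore valid. The largest bag has 4 vertices, so the width is 3.

Yes; width 3.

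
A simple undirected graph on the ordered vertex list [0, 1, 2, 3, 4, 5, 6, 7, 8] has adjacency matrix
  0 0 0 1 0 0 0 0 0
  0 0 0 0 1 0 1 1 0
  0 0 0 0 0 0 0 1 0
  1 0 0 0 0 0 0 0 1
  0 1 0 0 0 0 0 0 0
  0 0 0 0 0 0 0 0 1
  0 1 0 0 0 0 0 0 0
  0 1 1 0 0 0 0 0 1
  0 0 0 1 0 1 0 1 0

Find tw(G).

1

A width-1 tree decomposition is:
Bags: B1 = {7, 8}  B2 = {1, 7}  B3 = {5, 8}  B4 = {1, 6}  B5 = {1, 4}  B6 = {3, 8}  B7 = {2, 7}  B8 = {0, 3}
Tree: B1–B2, B1–B3, B2–B4, B4–B5, B1–B6, B2–B7, B6–B8
The largest bag has 2 vertices, giving width 1; this decomposition certifies tw(G) ≤ 1. Any graph with an edge has treewidth ≥ 1, and G has the edge 8–7. Hence tw(G) = 1 exactly.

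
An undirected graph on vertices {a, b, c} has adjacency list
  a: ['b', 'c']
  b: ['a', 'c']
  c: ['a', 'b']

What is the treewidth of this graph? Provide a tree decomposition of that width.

Treewidth 2.
One optimal decomposition is:
Bags: B1 = {a, b, c}
Tree: (single bag)

With just one bag of size 3, the width is 3 − 1 = 2, so tw(G) ≤ 2. On the other hand G contains the 3-clique {a, b, c}. A clique must lie in a single bag of any decomposition, so no decomposition can have width below 2. Therefore the treewidth is 2.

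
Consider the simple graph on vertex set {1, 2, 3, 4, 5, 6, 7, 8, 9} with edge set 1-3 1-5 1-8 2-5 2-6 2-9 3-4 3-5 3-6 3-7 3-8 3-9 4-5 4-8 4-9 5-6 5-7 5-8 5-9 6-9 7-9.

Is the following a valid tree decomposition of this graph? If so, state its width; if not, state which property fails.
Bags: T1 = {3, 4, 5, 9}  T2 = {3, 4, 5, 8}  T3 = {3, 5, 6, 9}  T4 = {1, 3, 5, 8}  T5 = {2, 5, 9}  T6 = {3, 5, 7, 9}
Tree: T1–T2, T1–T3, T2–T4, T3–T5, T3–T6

A tree decomposition must satisfy three properties: every vertex lies in some bag; for every edge, both endpoints lie together in some bag; and for every vertex, the bags containing it form a connected subtree. Here edge (6,2) lies in no bag, so the decomposition is invalid.

No — edge (6,2) lies in no bag.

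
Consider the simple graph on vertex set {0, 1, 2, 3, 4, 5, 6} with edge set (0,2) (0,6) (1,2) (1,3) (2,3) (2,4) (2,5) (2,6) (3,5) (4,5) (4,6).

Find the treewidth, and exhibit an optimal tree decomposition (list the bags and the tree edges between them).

Treewidth 2.
One such decomposition:
Bags: B1 = {2, 4, 5}  B2 = {2, 3, 5}  B3 = {2, 4, 6}  B4 = {1, 2, 3}  B5 = {0, 2, 6}
Tree: B1–B2, B1–B3, B2–B4, B3–B5

The largest bag has 3 vertices, giving width 2; this decomposition certifies tw(G) ≤ 2. For the lower bound, the 3 vertices {0, 2, 6} are pairwise adjacent, and any tree decomposition puts a clique entirely inside one bag — forcing width ≥ 2. Therefore the treewidth is 2.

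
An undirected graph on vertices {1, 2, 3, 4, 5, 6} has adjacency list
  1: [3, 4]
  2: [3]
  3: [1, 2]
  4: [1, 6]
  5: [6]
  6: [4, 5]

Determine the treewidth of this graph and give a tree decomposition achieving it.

Treewidth 1.
One such decomposition:
Bags: B1 = {5, 6}  B2 = {4, 6}  B3 = {1, 4}  B4 = {1, 3}  B5 = {2, 3}
Tree: B1–B2, B2–B3, B3–B4, B4–B5

The largest bag has 2 vertices, giving width 1; this decomposition certifies tw(G) ≤ 1. Since G has at least one edge (e.g. 5–6), it is not an edgeless graph, so tw(G) ≥ 1. The upper and lower bounds meet at 1, so that is the treewidth.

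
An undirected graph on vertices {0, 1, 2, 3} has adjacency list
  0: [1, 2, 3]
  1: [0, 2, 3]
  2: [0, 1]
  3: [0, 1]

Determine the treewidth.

2

A width-2 tree decomposition is:
Bags: B1 = {0, 1, 3}  B2 = {0, 1, 2}
Tree: B1–B2
Every bag has size at most 3, so the width is 3 − 1 = 2 and tw(G) ≤ 2. Conversely, {0, 1, 2} is a clique of size 3, and the vertices of any clique must share a bag in every tree decomposition; so some bag has ≥ 3 vertices and tw(G) ≥ 2. Combining the bounds, tw(G) = 2.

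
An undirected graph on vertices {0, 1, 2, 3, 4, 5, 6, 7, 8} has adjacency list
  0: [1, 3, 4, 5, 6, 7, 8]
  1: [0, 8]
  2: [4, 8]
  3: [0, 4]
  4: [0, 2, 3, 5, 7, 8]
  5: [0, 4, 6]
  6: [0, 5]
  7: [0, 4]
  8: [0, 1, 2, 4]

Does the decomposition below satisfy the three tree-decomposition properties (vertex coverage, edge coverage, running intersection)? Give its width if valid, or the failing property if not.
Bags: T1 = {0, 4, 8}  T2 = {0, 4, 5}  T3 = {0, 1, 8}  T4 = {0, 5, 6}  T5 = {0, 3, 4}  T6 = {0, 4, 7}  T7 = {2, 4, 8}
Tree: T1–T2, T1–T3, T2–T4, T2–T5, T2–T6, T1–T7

Vertex coverage: the bags together contain {0, 1, 2, 3, 4, 5, 6, 7, 8}, the full vertex set. Edge coverage: each edge of G has both endpoints in at least one bag. Running intersection: for every vertex, the bags containing it form a connected subtree. All three properties hold, so this is a valid tree decomposition of width max|bag| − 1 = 2, and hence tw(G) ≤ 2.

Yes; width 2.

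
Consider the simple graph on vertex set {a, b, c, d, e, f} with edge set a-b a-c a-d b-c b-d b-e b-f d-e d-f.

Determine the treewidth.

2

A width-2 tree decomposition is:
Bags: B1 = {b, d, e}  B2 = {a, b, d}  B3 = {b, d, f}  B4 = {a, b, c}
Tree: B1–B2, B1–B3, B2–B4
Every bag has size at most 3, so the width is 3 − 1 = 2 and tw(G) ≤ 2. For the lower bound, the 3 vertices {b, d, e} are pairwise adjacent, and any tree decomposition puts a clique entirely inside one bag — forcing width ≥ 2. Combining the bounds, tw(G) = 2.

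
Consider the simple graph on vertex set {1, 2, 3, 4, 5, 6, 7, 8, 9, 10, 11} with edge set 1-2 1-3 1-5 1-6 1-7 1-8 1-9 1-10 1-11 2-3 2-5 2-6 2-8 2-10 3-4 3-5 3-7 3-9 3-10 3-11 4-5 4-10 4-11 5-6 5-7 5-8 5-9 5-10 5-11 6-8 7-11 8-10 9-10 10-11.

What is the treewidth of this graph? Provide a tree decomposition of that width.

Treewidth 4.
One such decomposition:
Bags: B1 = {3, 4, 5, 10, 11}  B2 = {1, 3, 5, 10, 11}  B3 = {1, 2, 3, 5, 10}  B4 = {1, 2, 5, 8, 10}  B5 = {1, 2, 5, 6, 8}  B6 = {1, 3, 5, 9, 10}  B7 = {1, 3, 5, 7, 11}
Tree: B1–B2, B2–B3, B3–B4, B4–B5, B2–B6, B2–B7

The largest bag has 5 vertices, giving width 4; this decomposition certifies tw(G) ≤ 4. For the lower bound, the 5 vertices {1, 2, 5, 8, 10} are pairwise adjacent, and any tree decomposition puts a clique entirely inside one bag — forcing width ≥ 4. The upper and lower bounds meet at 4, so that is the treewidth.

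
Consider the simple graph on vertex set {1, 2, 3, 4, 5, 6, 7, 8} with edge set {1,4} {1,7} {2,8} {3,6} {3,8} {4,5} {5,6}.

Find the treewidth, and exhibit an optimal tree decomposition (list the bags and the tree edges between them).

The largest bag has 2 vertices, giving width 1; this decomposition certifies tw(G) ≤ 1. Any graph with an edge has treewidth ≥ 1, and G has the edge 7–1. Hence tw(G) = 1 exactly.

Treewidth 1.
One optimal decomposition is:
Bags: B1 = {1, 7}  B2 = {1, 4}  B3 = {4, 5}  B4 = {5, 6}  B5 = {3, 6}  B6 = {3, 8}  B7 = {2, 8}
Tree: B1–B2, B2–B3, B3–B4, B4–B5, B5–B6, B6–B7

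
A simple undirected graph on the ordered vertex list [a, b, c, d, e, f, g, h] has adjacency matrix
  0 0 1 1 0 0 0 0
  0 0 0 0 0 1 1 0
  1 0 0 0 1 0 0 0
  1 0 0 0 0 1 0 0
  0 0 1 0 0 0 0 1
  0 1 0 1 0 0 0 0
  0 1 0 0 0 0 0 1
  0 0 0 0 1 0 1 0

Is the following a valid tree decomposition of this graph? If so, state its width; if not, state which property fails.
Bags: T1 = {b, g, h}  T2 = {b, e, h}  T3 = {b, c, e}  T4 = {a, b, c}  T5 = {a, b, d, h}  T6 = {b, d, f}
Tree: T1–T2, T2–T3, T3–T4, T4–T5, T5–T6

A tree decomposition must satisfy three properties: every vertex lies in some bag; for every edge, both endpoints lie together in some bag; and for every vertex, the bags containing it form a connected subtree. Here bags containing vertex h are not connected in the tree, so the decomposition is invalid.

No — bags containing vertex h are not connected in the tree.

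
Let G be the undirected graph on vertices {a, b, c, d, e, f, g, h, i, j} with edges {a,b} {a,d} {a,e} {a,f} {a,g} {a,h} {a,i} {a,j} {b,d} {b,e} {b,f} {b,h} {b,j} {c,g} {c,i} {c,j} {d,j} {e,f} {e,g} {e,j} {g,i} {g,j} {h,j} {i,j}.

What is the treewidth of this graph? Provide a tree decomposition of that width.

The largest bag has 4 vertices, giving width 3; this decomposition certifies tw(G) ≤ 3. On the other hand G contains the 4-clique {c, g, i, j}. A clique must lie in a single bag of any decomposition, so no decomposition can have width below 3. The upper and lower bounds meet at 3, so that is the treewidth.

Treewidth 3.
One such decomposition:
Bags: B1 = {a, e, g, j}  B2 = {a, g, i, j}  B3 = {a, b, e, j}  B4 = {a, b, d, j}  B5 = {a, b, h, j}  B6 = {a, b, e, f}  B7 = {c, g, i, j}
Tree: B1–B2, B1–B3, B3–B4, B4–B5, B3–B6, B2–B7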